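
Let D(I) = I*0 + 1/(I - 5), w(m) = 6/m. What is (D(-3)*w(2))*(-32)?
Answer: 12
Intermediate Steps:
D(I) = 1/(-5 + I) (D(I) = 0 + 1/(-5 + I) = 1/(-5 + I))
(D(-3)*w(2))*(-32) = ((6/2)/(-5 - 3))*(-32) = ((6*(½))/(-8))*(-32) = -⅛*3*(-32) = -3/8*(-32) = 12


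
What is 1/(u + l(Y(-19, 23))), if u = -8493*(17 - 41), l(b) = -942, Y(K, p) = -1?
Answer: 1/202890 ≈ 4.9288e-6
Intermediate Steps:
u = 203832 (u = -8493*(-24) = 203832)
1/(u + l(Y(-19, 23))) = 1/(203832 - 942) = 1/202890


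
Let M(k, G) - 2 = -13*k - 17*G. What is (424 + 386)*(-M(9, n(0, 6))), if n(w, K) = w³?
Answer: 93150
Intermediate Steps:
M(k, G) = 2 - 17*G - 13*k (M(k, G) = 2 + (-13*k - 17*G) = 2 + (-17*G - 13*k) = 2 - 17*G - 13*k)
(424 + 386)*(-M(9, n(0, 6))) = (424 + 386)*(-(2 - 17*0³ - 13*9)) = 810*(-(2 - 17*0 - 117)) = 810*(-(2 + 0 - 117)) = 810*(-1*(-115)) = 810*115 = 93150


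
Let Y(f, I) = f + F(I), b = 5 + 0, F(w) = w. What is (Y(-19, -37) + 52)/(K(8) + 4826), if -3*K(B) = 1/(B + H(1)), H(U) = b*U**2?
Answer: -156/188213 ≈ -0.00082885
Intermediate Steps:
b = 5
H(U) = 5*U**2
K(B) = -1/(3*(5 + B)) (K(B) = -1/(3*(B + 5*1**2)) = -1/(3*(B + 5*1)) = -1/(3*(B + 5)) = -1/(3*(5 + B)))
Y(f, I) = I + f (Y(f, I) = f + I = I + f)
(Y(-19, -37) + 52)/(K(8) + 4826) = ((-37 - 19) + 52)/(-1/(15 + 3*8) + 4826) = (-56 + 52)/(-1/(15 + 24) + 4826) = -4/(-1/39 + 4826) = -4/188213/39 = -4*39/188213 = -156/188213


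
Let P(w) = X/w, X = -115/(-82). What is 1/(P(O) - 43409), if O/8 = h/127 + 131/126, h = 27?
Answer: -6572792/285317407813 ≈ -2.3037e-5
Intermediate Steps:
X = 115/82 (X = -115*(-1/82) = 115/82 ≈ 1.4024)
O = 80156/8001 (O = 8*(27/127 + 131/126) = 8*(20039/16002) = 80156/8001 ≈ 10.018)
P(w) = 115/(82*w)
1/(P(O) - 43409) = 1/(115/(82*(80156/8001)) - 43409) = 1/((115/82)*(8001/80156) - 43409) = 1/(920115/6572792 - 43409) = 1/(-285317407813/6572792) = -6572792/285317407813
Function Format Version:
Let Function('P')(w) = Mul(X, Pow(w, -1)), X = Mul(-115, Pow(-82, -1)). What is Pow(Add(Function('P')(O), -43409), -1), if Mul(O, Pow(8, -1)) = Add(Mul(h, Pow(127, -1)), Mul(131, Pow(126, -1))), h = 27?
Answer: Rational(-6572792, 285317407813) ≈ -2.3037e-5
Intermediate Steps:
X = Rational(115, 82) (X = Mul(-115, Rational(-1, 82)) = Rational(115, 82) ≈ 1.4024)
O = Rational(80156, 8001) (O = Mul(8, Add(Mul(27, Pow(127, -1)), Mul(131, Pow(126, -1)))) = Mul(8, Add(Mul(27, Rational(1, 127)), Mul(131, Rational(1, 126)))) = Mul(8, Add(Rational(27, 127), Rational(131, 126))) = Mul(8, Rational(20039, 16002)) = Rational(80156, 8001) ≈ 10.018)
Function('P')(w) = Mul(Rational(115, 82), Pow(w, -1))
Pow(Add(Function('P')(O), -43409), -1) = Pow(Add(Mul(Rational(115, 82), Pow(Rational(80156, 8001), -1)), -43409), -1) = Pow(Add(Mul(Rational(115, 82), Rational(8001, 80156)), -43409), -1) = Pow(Add(Rational(920115, 6572792), -43409), -1) = Pow(Rational(-285317407813, 6572792), -1) = Rational(-6572792, 285317407813)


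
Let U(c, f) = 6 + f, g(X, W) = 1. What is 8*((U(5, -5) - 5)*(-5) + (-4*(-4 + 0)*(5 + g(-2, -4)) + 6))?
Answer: 976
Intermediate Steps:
8*((U(5, -5) - 5)*(-5) + (-4*(-4 + 0)*(5 + g(-2, -4)) + 6)) = 8*(((6 - 5) - 5)*(-5) + (-4*(-4 + 0)*(5 + 1) + 6)) = 8*((1 - 5)*(-5) + (-(-16)*6 + 6)) = 8*(-4*(-5) + (-4*(-24) + 6)) = 8*(20 + (96 + 6)) = 8*(20 + 102) = 8*122 = 976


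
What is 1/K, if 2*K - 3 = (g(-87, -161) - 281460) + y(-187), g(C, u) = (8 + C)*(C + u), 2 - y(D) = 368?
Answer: -2/262231 ≈ -7.6269e-6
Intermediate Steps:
y(D) = -366 (y(D) = 2 - 1*368 = 2 - 368 = -366)
K = -262231/2 (K = 3/2 + ((((-87)² + 8*(-87) + 8*(-161) - 87*(-161)) - 281460) - 366)/2 = 3/2 + (((7569 - 696 - 1288 + 14007) - 281460) - 366)/2 = 3/2 + ((19592 - 281460) - 366)/2 = 3/2 + (-261868 - 366)/2 = 3/2 + (½)*(-262234) = 3/2 - 131117 = -262231/2 ≈ -1.3112e+5)
1/K = 1/(-262231/2) = -2/262231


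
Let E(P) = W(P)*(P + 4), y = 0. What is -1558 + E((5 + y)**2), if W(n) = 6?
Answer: -1384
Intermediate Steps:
E(P) = 24 + 6*P (E(P) = 6*(P + 4) = 6*(4 + P) = 24 + 6*P)
-1558 + E((5 + y)**2) = -1558 + (24 + 6*(5 + 0)**2) = -1558 + (24 + 6*5**2) = -1558 + (24 + 6*25) = -1558 + (24 + 150) = -1558 + 174 = -1384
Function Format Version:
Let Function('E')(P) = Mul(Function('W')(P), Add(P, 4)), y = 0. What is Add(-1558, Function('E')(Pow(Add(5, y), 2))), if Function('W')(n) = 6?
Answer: -1384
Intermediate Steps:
Function('E')(P) = Add(24, Mul(6, P)) (Function('E')(P) = Mul(6, Add(P, 4)) = Mul(6, Add(4, P)) = Add(24, Mul(6, P)))
Add(-1558, Function('E')(Pow(Add(5, y), 2))) = Add(-1558, Add(24, Mul(6, Pow(Add(5, 0), 2)))) = Add(-1558, Add(24, Mul(6, Pow(5, 2)))) = Add(-1558, Add(24, Mul(6, 25))) = Add(-1558, Add(24, 150)) = Add(-1558, 174) = -1384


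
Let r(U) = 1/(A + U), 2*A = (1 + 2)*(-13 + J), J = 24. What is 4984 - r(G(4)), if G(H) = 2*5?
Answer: 264150/53 ≈ 4984.0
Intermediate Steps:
G(H) = 10
A = 33/2 (A = ((1 + 2)*(-13 + 24))/2 = (3*11)/2 = (½)*33 = 33/2 ≈ 16.500)
r(U) = 1/(33/2 + U)
4984 - r(G(4)) = 4984 - 2/(33 + 2*10) = 4984 - 2/(33 + 20) = 4984 - 2/53 = 264150/53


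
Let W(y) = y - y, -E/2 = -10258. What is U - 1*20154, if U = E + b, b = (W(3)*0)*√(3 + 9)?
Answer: 362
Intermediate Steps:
E = 20516 (E = -2*(-10258) = 20516)
W(y) = 0
b = 0 (b = (0*0)*√(3 + 9) = 0*√12 = 0*(2*√3) = 0)
U = 20516 (U = 20516 + 0 = 20516)
U - 1*20154 = 20516 - 1*20154 = 20516 - 20154 = 362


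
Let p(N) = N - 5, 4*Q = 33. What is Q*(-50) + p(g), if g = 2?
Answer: -831/2 ≈ -415.50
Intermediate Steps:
Q = 33/4 (Q = (1/4)*33 = 33/4 ≈ 8.2500)
p(N) = -5 + N
Q*(-50) + p(g) = (33/4)*(-50) + (-5 + 2) = -825/2 - 3 = -831/2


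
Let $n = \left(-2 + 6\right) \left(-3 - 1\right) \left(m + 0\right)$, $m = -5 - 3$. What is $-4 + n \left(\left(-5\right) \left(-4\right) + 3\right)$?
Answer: $2940$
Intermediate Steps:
$m = -8$ ($m = -5 - 3 = -8$)
$n = 128$ ($n = \left(-2 + 6\right) \left(-3 - 1\right) \left(-8 + 0\right) = 4 \left(-4\right) \left(-8\right) = \left(-16\right) \left(-8\right) = 128$)
$-4 + n \left(\left(-5\right) \left(-4\right) + 3\right) = -4 + 128 \left(\left(-5\right) \left(-4\right) + 3\right) = -4 + 128 \left(20 + 3\right) = -4 + 128 \cdot 23 = -4 + 2944 = 2940$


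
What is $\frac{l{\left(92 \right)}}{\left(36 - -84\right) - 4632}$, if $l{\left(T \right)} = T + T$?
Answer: $- \frac{23}{564} \approx -0.04078$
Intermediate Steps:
$l{\left(T \right)} = 2 T$
$\frac{l{\left(92 \right)}}{\left(36 - -84\right) - 4632} = \frac{2 \cdot 92}{\left(36 - -84\right) - 4632} = \frac{184}{\left(36 + 84\right) - 4632} = \frac{184}{120 - 4632} = \frac{184}{-4512} = 184 \left(- \frac{1}{4512}\right) = - \frac{23}{564}$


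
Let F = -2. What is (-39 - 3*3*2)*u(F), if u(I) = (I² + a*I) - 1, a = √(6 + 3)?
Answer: 171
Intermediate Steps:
a = 3 (a = √9 = 3)
u(I) = -1 + I² + 3*I (u(I) = (I² + 3*I) - 1 = -1 + I² + 3*I)
(-39 - 3*3*2)*u(F) = (-39 - 3*3*2)*(-1 + (-2)² + 3*(-2)) = (-39 - 9*2)*(-1 + 4 - 6) = (-39 - 18)*(-3) = -57*(-3) = 171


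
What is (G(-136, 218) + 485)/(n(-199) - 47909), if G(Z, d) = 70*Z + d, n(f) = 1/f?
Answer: 584861/3177964 ≈ 0.18404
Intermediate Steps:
G(Z, d) = d + 70*Z
(G(-136, 218) + 485)/(n(-199) - 47909) = ((218 + 70*(-136)) + 485)/(1/(-199) - 47909) = ((218 - 9520) + 485)/(-1/199 - 47909) = (-9302 + 485)/(-9533892/199) = -8817*(-199/9533892) = 584861/3177964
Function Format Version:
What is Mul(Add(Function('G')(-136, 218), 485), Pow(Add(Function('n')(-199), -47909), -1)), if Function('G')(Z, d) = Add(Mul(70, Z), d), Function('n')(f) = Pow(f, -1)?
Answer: Rational(584861, 3177964) ≈ 0.18404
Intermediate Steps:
Function('G')(Z, d) = Add(d, Mul(70, Z))
Mul(Add(Function('G')(-136, 218), 485), Pow(Add(Function('n')(-199), -47909), -1)) = Mul(Add(Add(218, Mul(70, -136)), 485), Pow(Add(Pow(-199, -1), -47909), -1)) = Mul(Add(Add(218, -9520), 485), Pow(Add(Rational(-1, 199), -47909), -1)) = Mul(Add(-9302, 485), Pow(Rational(-9533892, 199), -1)) = Mul(-8817, Rational(-199, 9533892)) = Rational(584861, 3177964)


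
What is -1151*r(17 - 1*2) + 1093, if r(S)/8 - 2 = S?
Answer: -155443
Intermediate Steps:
r(S) = 16 + 8*S
-1151*r(17 - 1*2) + 1093 = -1151*(16 + 8*(17 - 1*2)) + 1093 = -1151*(16 + 8*(17 - 2)) + 1093 = -1151*(16 + 8*15) + 1093 = -1151*(16 + 120) + 1093 = -1151*136 + 1093 = -156536 + 1093 = -155443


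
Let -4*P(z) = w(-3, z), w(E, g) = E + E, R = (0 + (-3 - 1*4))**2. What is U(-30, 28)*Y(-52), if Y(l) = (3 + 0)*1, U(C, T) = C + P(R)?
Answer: -171/2 ≈ -85.500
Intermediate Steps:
R = 49 (R = (0 + (-3 - 4))**2 = (0 - 7)**2 = (-7)**2 = 49)
w(E, g) = 2*E
P(z) = 3/2 (P(z) = -(-3)/2 = -1/4*(-6) = 3/2)
U(C, T) = 3/2 + C (U(C, T) = C + 3/2 = 3/2 + C)
Y(l) = 3 (Y(l) = 3*1 = 3)
U(-30, 28)*Y(-52) = (3/2 - 30)*3 = -57/2*3 = -171/2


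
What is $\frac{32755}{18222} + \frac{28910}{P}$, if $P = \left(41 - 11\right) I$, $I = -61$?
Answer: $- \frac{5187293}{370514} \approx -14.0$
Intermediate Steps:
$P = -1830$ ($P = \left(41 - 11\right) \left(-61\right) = 30 \left(-61\right) = -1830$)
$\frac{32755}{18222} + \frac{28910}{P} = \frac{32755}{18222} + \frac{28910}{-1830} = 32755 \cdot \frac{1}{18222} + 28910 \left(- \frac{1}{1830}\right) = \frac{32755}{18222} - \frac{2891}{183} = - \frac{5187293}{370514}$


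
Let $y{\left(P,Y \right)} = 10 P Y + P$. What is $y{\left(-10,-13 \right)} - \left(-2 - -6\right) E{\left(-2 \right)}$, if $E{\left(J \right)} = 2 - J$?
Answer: $1274$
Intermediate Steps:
$y{\left(P,Y \right)} = P + 10 P Y$ ($y{\left(P,Y \right)} = 10 P Y + P = P + 10 P Y$)
$y{\left(-10,-13 \right)} - \left(-2 - -6\right) E{\left(-2 \right)} = - 10 \left(1 + 10 \left(-13\right)\right) - \left(-2 - -6\right) \left(2 - -2\right) = - 10 \left(1 - 130\right) - \left(-2 + 6\right) \left(2 + 2\right) = \left(-10\right) \left(-129\right) - 4 \cdot 4 = 1290 - 16 = 1274$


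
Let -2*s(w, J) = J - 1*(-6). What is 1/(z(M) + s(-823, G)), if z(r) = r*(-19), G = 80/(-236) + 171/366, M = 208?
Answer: -14396/56937103 ≈ -0.00025284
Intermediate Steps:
G = 923/7198 (G = 80*(-1/236) + 171*(1/366) = -20/59 + 57/122 = 923/7198 ≈ 0.12823)
z(r) = -19*r
s(w, J) = -3 - J/2 (s(w, J) = -(J - 1*(-6))/2 = -(J + 6)/2 = -(6 + J)/2 = -3 - J/2)
1/(z(M) + s(-823, G)) = 1/(-19*208 + (-3 - ½*923/7198)) = 1/(-3952 + (-3 - 923/14396)) = 1/(-3952 - 44111/14396) = 1/(-56937103/14396) = -14396/56937103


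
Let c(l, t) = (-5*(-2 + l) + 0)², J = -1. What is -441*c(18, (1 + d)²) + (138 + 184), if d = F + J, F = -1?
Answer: -2822078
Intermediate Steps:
d = -2 (d = -1 - 1 = -2)
c(l, t) = (10 - 5*l)² (c(l, t) = ((10 - 5*l) + 0)² = (10 - 5*l)²)
-441*c(18, (1 + d)²) + (138 + 184) = -11025*(-2 + 18)² + (138 + 184) = -11025*16² + 322 = -11025*256 + 322 = -441*6400 + 322 = -2822400 + 322 = -2822078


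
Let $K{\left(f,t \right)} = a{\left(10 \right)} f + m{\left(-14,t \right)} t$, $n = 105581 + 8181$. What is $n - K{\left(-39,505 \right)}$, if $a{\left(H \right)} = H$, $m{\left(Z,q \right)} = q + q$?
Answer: $-395898$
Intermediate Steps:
$m{\left(Z,q \right)} = 2 q$
$n = 113762$
$K{\left(f,t \right)} = 2 t^{2} + 10 f$ ($K{\left(f,t \right)} = 10 f + 2 t t = 10 f + 2 t^{2} = 2 t^{2} + 10 f$)
$n - K{\left(-39,505 \right)} = 113762 - \left(2 \cdot 505^{2} + 10 \left(-39\right)\right) = 113762 - \left(2 \cdot 255025 - 390\right) = 113762 - \left(510050 - 390\right) = 113762 - 509660 = -395898$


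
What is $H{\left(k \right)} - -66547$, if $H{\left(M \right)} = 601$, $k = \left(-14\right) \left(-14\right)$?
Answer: $67148$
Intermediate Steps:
$k = 196$
$H{\left(k \right)} - -66547 = 601 - -66547 = 601 + 66547 = 67148$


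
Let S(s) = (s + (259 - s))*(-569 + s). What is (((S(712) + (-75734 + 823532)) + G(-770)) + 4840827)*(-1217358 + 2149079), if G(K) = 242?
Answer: 5241772900784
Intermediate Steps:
S(s) = -147371 + 259*s (S(s) = 259*(-569 + s) = -147371 + 259*s)
(((S(712) + (-75734 + 823532)) + G(-770)) + 4840827)*(-1217358 + 2149079) = ((((-147371 + 259*712) + (-75734 + 823532)) + 242) + 4840827)*(-1217358 + 2149079) = ((((-147371 + 184408) + 747798) + 242) + 4840827)*931721 = (((37037 + 747798) + 242) + 4840827)*931721 = ((784835 + 242) + 4840827)*931721 = (785077 + 4840827)*931721 = 5625904*931721 = 5241772900784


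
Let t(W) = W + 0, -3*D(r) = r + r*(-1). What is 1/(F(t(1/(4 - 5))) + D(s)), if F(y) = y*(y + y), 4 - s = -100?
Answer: ½ ≈ 0.50000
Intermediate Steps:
s = 104 (s = 4 - 1*(-100) = 4 + 100 = 104)
D(r) = 0 (D(r) = -(r + r*(-1))/3 = -(r - r)/3 = -⅓*0 = 0)
t(W) = W
F(y) = 2*y² (F(y) = y*(2*y) = 2*y²)
1/(F(t(1/(4 - 5))) + D(s)) = 1/(2*(1/(4 - 5))² + 0) = 1/(2*(1/(-1))² + 0) = 1/(2*(-1)² + 0) = 1/(2*1 + 0) = 1/(2 + 0) = 1/2 = ½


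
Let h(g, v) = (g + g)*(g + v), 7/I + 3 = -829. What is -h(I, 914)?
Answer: 5323087/346112 ≈ 15.380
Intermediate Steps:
I = -7/832 (I = 7/(-3 - 829) = 7/(-832) = 7*(-1/832) = -7/832 ≈ -0.0084135)
h(g, v) = 2*g*(g + v) (h(g, v) = (2*g)*(g + v) = 2*g*(g + v))
-h(I, 914) = -2*(-7)*(-7/832 + 914)/832 = -2*(-7)*760441/(832*832) = -1*(-5323087/346112) = 5323087/346112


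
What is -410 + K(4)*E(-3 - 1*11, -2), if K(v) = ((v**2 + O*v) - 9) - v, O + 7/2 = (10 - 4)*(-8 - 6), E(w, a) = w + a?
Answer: 5142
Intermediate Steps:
E(w, a) = a + w
O = -175/2 (O = -7/2 + (10 - 4)*(-8 - 6) = -7/2 + 6*(-14) = -7/2 - 84 = -175/2 ≈ -87.500)
K(v) = -9 + v**2 - 177*v/2 (K(v) = ((v**2 - 175*v/2) - 9) - v = (-9 + v**2 - 175*v/2) - v = -9 + v**2 - 177*v/2)
-410 + K(4)*E(-3 - 1*11, -2) = -410 + (-9 + 4**2 - 177/2*4)*(-2 + (-3 - 1*11)) = -410 + (-9 + 16 - 354)*(-2 + (-3 - 11)) = -410 - 347*(-2 - 14) = -410 - 347*(-16) = -410 + 5552 = 5142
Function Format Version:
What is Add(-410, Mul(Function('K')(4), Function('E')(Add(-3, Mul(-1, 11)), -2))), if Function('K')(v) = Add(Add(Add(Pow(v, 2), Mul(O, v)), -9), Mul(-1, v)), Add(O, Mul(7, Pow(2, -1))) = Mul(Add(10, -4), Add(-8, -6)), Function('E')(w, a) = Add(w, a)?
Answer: 5142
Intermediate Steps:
Function('E')(w, a) = Add(a, w)
O = Rational(-175, 2) (O = Add(Rational(-7, 2), Mul(Add(10, -4), Add(-8, -6))) = Add(Rational(-7, 2), Mul(6, -14)) = Add(Rational(-7, 2), -84) = Rational(-175, 2) ≈ -87.500)
Function('K')(v) = Add(-9, Pow(v, 2), Mul(Rational(-177, 2), v)) (Function('K')(v) = Add(Add(Add(Pow(v, 2), Mul(Rational(-175, 2), v)), -9), Mul(-1, v)) = Add(Add(-9, Pow(v, 2), Mul(Rational(-175, 2), v)), Mul(-1, v)) = Add(-9, Pow(v, 2), Mul(Rational(-177, 2), v)))
Add(-410, Mul(Function('K')(4), Function('E')(Add(-3, Mul(-1, 11)), -2))) = Add(-410, Mul(Add(-9, Pow(4, 2), Mul(Rational(-177, 2), 4)), Add(-2, Add(-3, Mul(-1, 11))))) = Add(-410, Mul(Add(-9, 16, -354), Add(-2, Add(-3, -11)))) = Add(-410, Mul(-347, Add(-2, -14))) = Add(-410, Mul(-347, -16)) = Add(-410, 5552) = 5142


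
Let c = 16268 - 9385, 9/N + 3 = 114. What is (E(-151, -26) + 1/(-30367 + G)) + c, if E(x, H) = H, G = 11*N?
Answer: 7704154885/1123546 ≈ 6857.0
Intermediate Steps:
N = 3/37 (N = 9/(-3 + 114) = 9/111 = 9*(1/111) = 3/37 ≈ 0.081081)
G = 33/37 (G = 11*(3/37) = 33/37 ≈ 0.89189)
c = 6883
(E(-151, -26) + 1/(-30367 + G)) + c = (-26 + 1/(-30367 + 33/37)) + 6883 = (-26 + 1/(-1123546/37)) + 6883 = (-26 - 37/1123546) + 6883 = -29212233/1123546 + 6883 = 7704154885/1123546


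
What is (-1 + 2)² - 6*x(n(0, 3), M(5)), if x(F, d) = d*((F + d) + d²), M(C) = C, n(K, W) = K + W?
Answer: -989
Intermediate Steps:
x(F, d) = d*(F + d + d²)
(-1 + 2)² - 6*x(n(0, 3), M(5)) = (-1 + 2)² - 30*((0 + 3) + 5 + 5²) = 1² - 30*(3 + 5 + 25) = 1 - 30*33 = 1 - 6*165 = 1 - 990 = -989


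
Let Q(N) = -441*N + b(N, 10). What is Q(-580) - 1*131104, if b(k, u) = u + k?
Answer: 124106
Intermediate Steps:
b(k, u) = k + u
Q(N) = 10 - 440*N (Q(N) = -441*N + (N + 10) = -441*N + (10 + N) = 10 - 440*N)
Q(-580) - 1*131104 = (10 - 440*(-580)) - 1*131104 = (10 + 255200) - 131104 = 255210 - 131104 = 124106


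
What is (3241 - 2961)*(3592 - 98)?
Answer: 978320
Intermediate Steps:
(3241 - 2961)*(3592 - 98) = 280*3494 = 978320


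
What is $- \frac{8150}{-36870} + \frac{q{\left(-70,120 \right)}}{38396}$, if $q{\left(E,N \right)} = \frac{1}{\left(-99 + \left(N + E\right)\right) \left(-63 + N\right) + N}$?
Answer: $\frac{27881830111}{126135352332} \approx 0.22105$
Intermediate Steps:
$q{\left(E,N \right)} = \frac{1}{N + \left(-63 + N\right) \left(-99 + E + N\right)}$ ($q{\left(E,N \right)} = \frac{1}{\left(-99 + \left(E + N\right)\right) \left(-63 + N\right) + N} = \frac{1}{\left(-99 + E + N\right) \left(-63 + N\right) + N} = \frac{1}{\left(-63 + N\right) \left(-99 + E + N\right) + N} = \frac{1}{N + \left(-63 + N\right) \left(-99 + E + N\right)}$)
$- \frac{8150}{-36870} + \frac{q{\left(-70,120 \right)}}{38396} = - \frac{8150}{-36870} + \frac{1}{\left(6237 + 120^{2} - 19320 - -4410 - 8400\right) 38396} = \left(-8150\right) \left(- \frac{1}{36870}\right) + \frac{1}{6237 + 14400 - 19320 + 4410 - 8400} \cdot \frac{1}{38396} = \frac{815}{3687} + \frac{1}{-2673} \cdot \frac{1}{38396} = \frac{815}{3687} - \frac{1}{102632508} = \frac{27881830111}{126135352332}$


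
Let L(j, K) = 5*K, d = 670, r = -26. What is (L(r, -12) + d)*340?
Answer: 207400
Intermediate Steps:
(L(r, -12) + d)*340 = (5*(-12) + 670)*340 = (-60 + 670)*340 = 610*340 = 207400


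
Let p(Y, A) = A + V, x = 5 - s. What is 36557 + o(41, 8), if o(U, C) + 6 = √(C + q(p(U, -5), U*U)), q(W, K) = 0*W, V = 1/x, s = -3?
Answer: 36551 + 2*√2 ≈ 36554.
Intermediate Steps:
x = 8 (x = 5 - 1*(-3) = 5 + 3 = 8)
V = ⅛ (V = 1/8 = ⅛ ≈ 0.12500)
p(Y, A) = ⅛ + A (p(Y, A) = A + ⅛ = ⅛ + A)
q(W, K) = 0
o(U, C) = -6 + √C (o(U, C) = -6 + √(C + 0) = -6 + √C)
36557 + o(41, 8) = 36557 + (-6 + √8) = 36557 + (-6 + 2*√2) = 36551 + 2*√2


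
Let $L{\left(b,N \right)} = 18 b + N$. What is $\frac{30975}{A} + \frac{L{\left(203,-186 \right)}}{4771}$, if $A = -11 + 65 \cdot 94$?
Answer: $\frac{56311019}{9699443} \approx 5.8056$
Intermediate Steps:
$L{\left(b,N \right)} = N + 18 b$
$A = 6099$ ($A = -11 + 6110 = 6099$)
$\frac{30975}{A} + \frac{L{\left(203,-186 \right)}}{4771} = \frac{30975}{6099} + \frac{-186 + 18 \cdot 203}{4771} = 30975 \cdot \frac{1}{6099} + \left(-186 + 3654\right) \frac{1}{4771} = \frac{10325}{2033} + 3468 \cdot \frac{1}{4771} = \frac{10325}{2033} + \frac{3468}{4771} = \frac{56311019}{9699443}$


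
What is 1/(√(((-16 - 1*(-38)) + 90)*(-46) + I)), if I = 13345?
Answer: √8193/8193 ≈ 0.011048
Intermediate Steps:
1/(√(((-16 - 1*(-38)) + 90)*(-46) + I)) = 1/(√(((-16 - 1*(-38)) + 90)*(-46) + 13345)) = 1/(√(((-16 + 38) + 90)*(-46) + 13345)) = 1/(√((22 + 90)*(-46) + 13345)) = 1/(√(112*(-46) + 13345)) = 1/(√(-5152 + 13345)) = 1/(√8193) = √8193/8193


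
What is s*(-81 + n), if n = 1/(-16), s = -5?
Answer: 6485/16 ≈ 405.31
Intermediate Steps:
n = -1/16 ≈ -0.062500
s*(-81 + n) = -5*(-81 - 1/16) = -5*(-1297/16) = 6485/16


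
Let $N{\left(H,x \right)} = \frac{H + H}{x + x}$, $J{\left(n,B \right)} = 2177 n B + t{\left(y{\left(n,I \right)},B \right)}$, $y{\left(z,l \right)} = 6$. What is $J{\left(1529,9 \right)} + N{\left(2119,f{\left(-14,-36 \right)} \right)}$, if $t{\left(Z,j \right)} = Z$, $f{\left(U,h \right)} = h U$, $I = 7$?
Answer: $\frac{15098684431}{504} \approx 2.9958 \cdot 10^{7}$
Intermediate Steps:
$f{\left(U,h \right)} = U h$
$J{\left(n,B \right)} = 6 + 2177 B n$ ($J{\left(n,B \right)} = 2177 n B + 6 = 2177 B n + 6 = 6 + 2177 B n$)
$N{\left(H,x \right)} = \frac{H}{x}$ ($N{\left(H,x \right)} = \frac{2 H}{2 x} = 2 H \frac{1}{2 x} = \frac{H}{x}$)
$J{\left(1529,9 \right)} + N{\left(2119,f{\left(-14,-36 \right)} \right)} = \left(6 + 2177 \cdot 9 \cdot 1529\right) + \frac{2119}{\left(-14\right) \left(-36\right)} = \left(6 + 29957697\right) + \frac{2119}{504} = 29957703 + 2119 \cdot \frac{1}{504} = 29957703 + \frac{2119}{504} = \frac{15098684431}{504}$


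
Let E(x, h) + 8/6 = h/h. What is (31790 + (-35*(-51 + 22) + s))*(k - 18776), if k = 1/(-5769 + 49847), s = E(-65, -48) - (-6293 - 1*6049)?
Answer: -18681883149480/22039 ≈ -8.4767e+8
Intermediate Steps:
E(x, h) = -⅓ (E(x, h) = -4/3 + h/h = -4/3 + 1 = -⅓)
s = 37025/3 (s = -⅓ - (-6293 - 1*6049) = -⅓ - (-6293 - 6049) = -⅓ - 1*(-12342) = -⅓ + 12342 = 37025/3 ≈ 12342.)
k = 1/44078 ≈ 2.2687e-5
(31790 + (-35*(-51 + 22) + s))*(k - 18776) = (31790 + (-35*(-51 + 22) + 37025/3))*(1/44078 - 18776) = (31790 + (-35*(-29) + 37025/3))*(-827608527/44078) = (31790 + (1015 + 37025/3))*(-827608527/44078) = (31790 + 40070/3)*(-827608527/44078) = (135440/3)*(-827608527/44078) = -18681883149480/22039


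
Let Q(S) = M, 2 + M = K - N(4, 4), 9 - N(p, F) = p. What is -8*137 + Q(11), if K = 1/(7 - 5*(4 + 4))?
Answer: -36400/33 ≈ -1103.0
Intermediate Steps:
N(p, F) = 9 - p
K = -1/33 (K = 1/(7 - 5*8) = 1/(7 - 40) = 1/(-33) = -1/33 ≈ -0.030303)
M = -232/33 (M = -2 + (-1/33 - (9 - 1*4)) = -2 + (-1/33 - (9 - 4)) = -2 + (-1/33 - 1*5) = -2 + (-1/33 - 5) = -2 - 166/33 = -232/33 ≈ -7.0303)
Q(S) = -232/33
-8*137 + Q(11) = -8*137 - 232/33 = -1096 - 232/33 = -36400/33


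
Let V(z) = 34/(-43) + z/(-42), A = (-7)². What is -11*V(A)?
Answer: 5555/258 ≈ 21.531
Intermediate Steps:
A = 49
V(z) = -34/43 - z/42 (V(z) = 34*(-1/43) + z*(-1/42) = -34/43 - z/42)
-11*V(A) = -11*(-34/43 - 1/42*49) = -11*(-34/43 - 7/6) = -11*(-505/258) = 5555/258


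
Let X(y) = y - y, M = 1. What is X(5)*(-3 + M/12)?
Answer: 0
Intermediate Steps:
X(y) = 0
X(5)*(-3 + M/12) = 0*(-3 + 1/12) = 0*(-35/12) = 0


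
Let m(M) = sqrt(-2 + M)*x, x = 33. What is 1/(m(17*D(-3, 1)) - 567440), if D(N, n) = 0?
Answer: -283720/160994077889 - 33*I*sqrt(2)/321988155778 ≈ -1.7623e-6 - 1.4494e-10*I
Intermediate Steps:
m(M) = 33*sqrt(-2 + M) (m(M) = sqrt(-2 + M)*33 = 33*sqrt(-2 + M))
1/(m(17*D(-3, 1)) - 567440) = 1/(33*sqrt(-2 + 17*0) - 567440) = 1/(33*sqrt(-2 + 0) - 567440) = 1/(33*sqrt(-2) - 567440) = 1/(33*(I*sqrt(2)) - 567440) = 1/(33*I*sqrt(2) - 567440) = 1/(-567440 + 33*I*sqrt(2))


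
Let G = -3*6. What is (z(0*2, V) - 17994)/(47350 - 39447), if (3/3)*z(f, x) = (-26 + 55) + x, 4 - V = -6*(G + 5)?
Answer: -2577/1129 ≈ -2.2826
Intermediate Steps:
G = -18
V = -74 (V = 4 - (-6)*(-18 + 5) = 4 - (-6)*(-13) = 4 - 1*78 = 4 - 78 = -74)
z(f, x) = 29 + x (z(f, x) = (-26 + 55) + x = 29 + x)
(z(0*2, V) - 17994)/(47350 - 39447) = ((29 - 74) - 17994)/(47350 - 39447) = (-45 - 17994)/7903 = -18039*1/7903 = -2577/1129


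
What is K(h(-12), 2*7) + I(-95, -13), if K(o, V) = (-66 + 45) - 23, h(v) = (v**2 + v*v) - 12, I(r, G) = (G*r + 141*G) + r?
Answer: -737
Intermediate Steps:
I(r, G) = r + 141*G + G*r (I(r, G) = (141*G + G*r) + r = r + 141*G + G*r)
h(v) = -12 + 2*v**2 (h(v) = (v**2 + v**2) - 12 = 2*v**2 - 12 = -12 + 2*v**2)
K(o, V) = -44 (K(o, V) = -21 - 23 = -44)
K(h(-12), 2*7) + I(-95, -13) = -44 + (-95 + 141*(-13) - 13*(-95)) = -44 + (-95 - 1833 + 1235) = -44 - 693 = -737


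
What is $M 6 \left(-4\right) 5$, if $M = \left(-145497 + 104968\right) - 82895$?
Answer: $14810880$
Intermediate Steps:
$M = -123424$ ($M = -40529 - 82895 = -123424$)
$M 6 \left(-4\right) 5 = - 123424 \cdot 6 \left(-4\right) 5 = - 123424 \left(\left(-24\right) 5\right) = \left(-123424\right) \left(-120\right) = 14810880$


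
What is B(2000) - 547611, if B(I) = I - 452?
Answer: -546063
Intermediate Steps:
B(I) = -452 + I
B(2000) - 547611 = (-452 + 2000) - 547611 = 1548 - 547611 = -546063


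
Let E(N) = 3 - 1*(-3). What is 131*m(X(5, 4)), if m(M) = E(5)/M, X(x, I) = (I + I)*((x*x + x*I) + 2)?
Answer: 393/188 ≈ 2.0904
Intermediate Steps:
E(N) = 6 (E(N) = 3 + 3 = 6)
X(x, I) = 2*I*(2 + x**2 + I*x) (X(x, I) = (2*I)*((x**2 + I*x) + 2) = (2*I)*(2 + x**2 + I*x) = 2*I*(2 + x**2 + I*x))
m(M) = 6/M
131*m(X(5, 4)) = 131*(6/((2*4*(2 + 5**2 + 4*5)))) = 131*(6/((2*4*(2 + 25 + 20)))) = 131*(6/((2*4*47))) = 131*(6/376) = 131*(6*(1/376)) = 131*(3/188) = 393/188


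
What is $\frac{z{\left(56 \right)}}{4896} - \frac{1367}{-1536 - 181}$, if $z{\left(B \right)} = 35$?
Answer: $\frac{397231}{494496} \approx 0.8033$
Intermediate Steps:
$\frac{z{\left(56 \right)}}{4896} - \frac{1367}{-1536 - 181} = \frac{35}{4896} - \frac{1367}{-1536 - 181} = 35 \cdot \frac{1}{4896} - \frac{1367}{-1717} = \frac{35}{4896} - - \frac{1367}{1717} = \frac{35}{4896} + \frac{1367}{1717} = \frac{397231}{494496}$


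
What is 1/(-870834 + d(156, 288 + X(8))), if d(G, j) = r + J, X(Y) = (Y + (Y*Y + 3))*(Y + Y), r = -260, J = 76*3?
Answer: -1/870866 ≈ -1.1483e-6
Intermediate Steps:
J = 228
X(Y) = 2*Y*(3 + Y + Y**2) (X(Y) = (Y + (Y**2 + 3))*(2*Y) = (Y + (3 + Y**2))*(2*Y) = (3 + Y + Y**2)*(2*Y) = 2*Y*(3 + Y + Y**2))
d(G, j) = -32 (d(G, j) = -260 + 228 = -32)
1/(-870834 + d(156, 288 + X(8))) = 1/(-870834 - 32) = 1/(-870866) = -1/870866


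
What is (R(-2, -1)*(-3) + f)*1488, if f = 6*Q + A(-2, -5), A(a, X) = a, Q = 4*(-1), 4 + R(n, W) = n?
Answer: -11904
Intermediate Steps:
R(n, W) = -4 + n
Q = -4
f = -26 (f = 6*(-4) - 2 = -24 - 2 = -26)
(R(-2, -1)*(-3) + f)*1488 = ((-4 - 2)*(-3) - 26)*1488 = (-6*(-3) - 26)*1488 = (18 - 26)*1488 = -8*1488 = -11904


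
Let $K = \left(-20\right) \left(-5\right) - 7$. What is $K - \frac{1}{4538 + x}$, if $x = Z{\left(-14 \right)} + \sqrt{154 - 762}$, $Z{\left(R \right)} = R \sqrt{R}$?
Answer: $93 - \frac{1}{4538 - 14 i \sqrt{14} + 4 i \sqrt{38}} \approx 93.0 - 1.3463 \cdot 10^{-6} i$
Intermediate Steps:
$Z{\left(R \right)} = R^{\frac{3}{2}}$
$x = - 14 i \sqrt{14} + 4 i \sqrt{38}$ ($x = \left(-14\right)^{\frac{3}{2}} + \sqrt{154 - 762} = - 14 i \sqrt{14} + \sqrt{-608} = - 14 i \sqrt{14} + 4 i \sqrt{38} \approx - 27.726 i$)
$K = 93$ ($K = 100 - 7 = 93$)
$K - \frac{1}{4538 + x} = 93 - \frac{1}{4538 + i \left(- 14 \sqrt{14} + 4 \sqrt{38}\right)}$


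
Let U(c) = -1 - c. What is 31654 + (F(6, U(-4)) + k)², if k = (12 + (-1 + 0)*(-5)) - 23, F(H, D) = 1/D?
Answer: 285175/9 ≈ 31686.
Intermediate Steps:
k = -6 (k = (12 - 1*(-5)) - 23 = (12 + 5) - 23 = 17 - 23 = -6)
31654 + (F(6, U(-4)) + k)² = 31654 + (1/(-1 - 1*(-4)) - 6)² = 31654 + (1/(-1 + 4) - 6)² = 31654 + (1/3 - 6)² = 31654 + (⅓ - 6)² = 31654 + (-17/3)² = 31654 + 289/9 = 285175/9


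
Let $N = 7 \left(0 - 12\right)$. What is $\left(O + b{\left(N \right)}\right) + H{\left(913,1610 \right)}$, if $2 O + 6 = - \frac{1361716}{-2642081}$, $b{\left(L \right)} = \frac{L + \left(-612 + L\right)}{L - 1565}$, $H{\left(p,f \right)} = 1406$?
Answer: $\frac{6115762129329}{4356791569} \approx 1403.7$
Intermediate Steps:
$N = -84$ ($N = 7 \left(-12\right) = -84$)
$b{\left(L \right)} = \frac{-612 + 2 L}{-1565 + L}$
$O = - \frac{7245385}{2642081}$ ($O = -3 + \frac{\left(-1361716\right) \frac{1}{-2642081}}{2} = -3 + \frac{\left(-1361716\right) \left(- \frac{1}{2642081}\right)}{2} = -3 + \frac{1}{2} \cdot \frac{1361716}{2642081} = -3 + \frac{680858}{2642081} = - \frac{7245385}{2642081} \approx -2.7423$)
$\left(O + b{\left(N \right)}\right) + H{\left(913,1610 \right)} = \left(- \frac{7245385}{2642081} + \frac{2 \left(-306 - 84\right)}{-1565 - 84}\right) + 1406 = \left(- \frac{7245385}{2642081} + 2 \frac{1}{-1649} \left(-390\right)\right) + 1406 = \left(- \frac{7245385}{2642081} + 2 \left(- \frac{1}{1649}\right) \left(-390\right)\right) + 1406 = \left(- \frac{7245385}{2642081} + \frac{780}{1649}\right) + 1406 = - \frac{9886816685}{4356791569} + 1406 = \frac{6115762129329}{4356791569}$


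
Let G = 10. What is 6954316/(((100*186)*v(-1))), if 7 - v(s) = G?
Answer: -1738579/13950 ≈ -124.63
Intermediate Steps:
v(s) = -3 (v(s) = 7 - 1*10 = 7 - 10 = -3)
6954316/(((100*186)*v(-1))) = 6954316/(((100*186)*(-3))) = 6954316/((18600*(-3))) = 6954316/(-55800) = 6954316*(-1/55800) = -1738579/13950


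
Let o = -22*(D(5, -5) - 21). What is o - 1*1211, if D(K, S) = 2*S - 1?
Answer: -507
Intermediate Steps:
D(K, S) = -1 + 2*S
o = 704 (o = -22*((-1 + 2*(-5)) - 21) = -22*((-1 - 10) - 21) = -22*(-11 - 21) = -22*(-32) = 704)
o - 1*1211 = 704 - 1*1211 = 704 - 1211 = -507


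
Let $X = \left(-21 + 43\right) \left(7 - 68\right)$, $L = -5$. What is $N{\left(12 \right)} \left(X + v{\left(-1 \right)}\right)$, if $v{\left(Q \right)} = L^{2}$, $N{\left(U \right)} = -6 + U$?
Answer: $-7902$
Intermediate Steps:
$v{\left(Q \right)} = 25$ ($v{\left(Q \right)} = \left(-5\right)^{2} = 25$)
$X = -1342$ ($X = 22 \left(-61\right) = -1342$)
$N{\left(12 \right)} \left(X + v{\left(-1 \right)}\right) = \left(-6 + 12\right) \left(-1342 + 25\right) = 6 \left(-1317\right) = -7902$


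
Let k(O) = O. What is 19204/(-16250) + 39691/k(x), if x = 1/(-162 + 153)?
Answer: -2902413977/8125 ≈ -3.5722e+5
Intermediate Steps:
x = -⅑ (x = 1/(-9) = -⅑ ≈ -0.11111)
19204/(-16250) + 39691/k(x) = 19204/(-16250) + 39691/(-⅑) = 19204*(-1/16250) + 39691*(-9) = -9602/8125 - 357219 = -2902413977/8125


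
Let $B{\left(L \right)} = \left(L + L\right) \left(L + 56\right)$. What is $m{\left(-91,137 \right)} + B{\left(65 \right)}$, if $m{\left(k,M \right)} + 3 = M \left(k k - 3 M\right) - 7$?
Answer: $1093910$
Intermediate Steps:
$B{\left(L \right)} = 2 L \left(56 + L\right)$
$m{\left(k,M \right)} = -10 + M \left(k^{2} - 3 M\right)$ ($m{\left(k,M \right)} = -3 + \left(M \left(k k - 3 M\right) - 7\right) = -3 + \left(M \left(k^{2} - 3 M\right) - 7\right) = -3 + \left(-7 + M \left(k^{2} - 3 M\right)\right) = -10 + M \left(k^{2} - 3 M\right)$)
$m{\left(-91,137 \right)} + B{\left(65 \right)} = \left(-10 - 3 \cdot 137^{2} + 137 \left(-91\right)^{2}\right) + 2 \cdot 65 \left(56 + 65\right) = \left(-10 - 56307 + 137 \cdot 8281\right) + 2 \cdot 65 \cdot 121 = \left(-10 - 56307 + 1134497\right) + 15730 = 1078180 + 15730 = 1093910$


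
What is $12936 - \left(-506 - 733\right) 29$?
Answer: $48867$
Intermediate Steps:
$12936 - \left(-506 - 733\right) 29 = 12936 - \left(-1239\right) 29 = 12936 - -35931 = 12936 + 35931 = 48867$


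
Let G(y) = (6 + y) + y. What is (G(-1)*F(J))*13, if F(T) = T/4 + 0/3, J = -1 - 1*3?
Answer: -52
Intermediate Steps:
J = -4 (J = -1 - 3 = -4)
G(y) = 6 + 2*y
F(T) = T/4 (F(T) = T*(¼) + 0*(⅓) = T/4 + 0 = T/4)
(G(-1)*F(J))*13 = ((6 + 2*(-1))*((¼)*(-4)))*13 = ((6 - 2)*(-1))*13 = (4*(-1))*13 = -4*13 = -52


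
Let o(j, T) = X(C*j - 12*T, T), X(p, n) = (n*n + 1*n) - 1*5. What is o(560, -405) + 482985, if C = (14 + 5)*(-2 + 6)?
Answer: 646600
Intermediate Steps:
C = 76 (C = 19*4 = 76)
X(p, n) = -5 + n + n² (X(p, n) = (n² + n) - 5 = (n + n²) - 5 = -5 + n + n²)
o(j, T) = -5 + T + T²
o(560, -405) + 482985 = (-5 - 405 + (-405)²) + 482985 = (-5 - 405 + 164025) + 482985 = 163615 + 482985 = 646600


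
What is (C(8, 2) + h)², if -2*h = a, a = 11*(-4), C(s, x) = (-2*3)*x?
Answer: 100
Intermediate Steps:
C(s, x) = -6*x
a = -44
h = 22 (h = -½*(-44) = 22)
(C(8, 2) + h)² = (-6*2 + 22)² = (-12 + 22)² = 10² = 100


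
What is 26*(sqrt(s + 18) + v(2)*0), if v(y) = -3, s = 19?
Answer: 26*sqrt(37) ≈ 158.15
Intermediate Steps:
26*(sqrt(s + 18) + v(2)*0) = 26*(sqrt(19 + 18) - 3*0) = 26*(sqrt(37) + 0) = 26*sqrt(37)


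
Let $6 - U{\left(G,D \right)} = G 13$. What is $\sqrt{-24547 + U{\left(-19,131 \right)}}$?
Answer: $i \sqrt{24294} \approx 155.87 i$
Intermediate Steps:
$U{\left(G,D \right)} = 6 - 13 G$ ($U{\left(G,D \right)} = 6 - G 13 = 6 - 13 G$)
$\sqrt{-24547 + U{\left(-19,131 \right)}} = \sqrt{-24547 + \left(6 - -247\right)} = \sqrt{-24547 + \left(6 + 247\right)} = \sqrt{-24547 + 253} = \sqrt{-24294} = i \sqrt{24294}$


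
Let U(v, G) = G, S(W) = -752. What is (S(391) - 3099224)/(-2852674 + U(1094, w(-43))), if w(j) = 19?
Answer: 3099976/2852655 ≈ 1.0867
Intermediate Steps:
(S(391) - 3099224)/(-2852674 + U(1094, w(-43))) = (-752 - 3099224)/(-2852674 + 19) = -3099976/(-2852655) = -3099976*(-1/2852655) = 3099976/2852655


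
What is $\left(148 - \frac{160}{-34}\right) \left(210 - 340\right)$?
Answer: $- \frac{337480}{17} \approx -19852.0$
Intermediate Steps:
$\left(148 - \frac{160}{-34}\right) \left(210 - 340\right) = \left(148 - 160 \left(- \frac{1}{34}\right)\right) \left(-130\right) = \left(148 - - \frac{80}{17}\right) \left(-130\right) = \left(148 + \frac{80}{17}\right) \left(-130\right) = \frac{2596}{17} \left(-130\right) = - \frac{337480}{17}$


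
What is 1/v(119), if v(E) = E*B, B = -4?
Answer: -1/476 ≈ -0.0021008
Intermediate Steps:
v(E) = -4*E (v(E) = E*(-4) = -4*E)
1/v(119) = 1/(-4*119) = 1/(-476) = -1/476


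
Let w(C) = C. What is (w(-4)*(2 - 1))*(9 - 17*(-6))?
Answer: -444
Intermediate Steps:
(w(-4)*(2 - 1))*(9 - 17*(-6)) = (-4*(2 - 1))*(9 - 17*(-6)) = (-4*1)*(9 + 102) = -4*111 = -444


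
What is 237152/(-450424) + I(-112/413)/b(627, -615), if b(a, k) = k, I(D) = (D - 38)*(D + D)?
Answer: -67530549428/120534306945 ≈ -0.56026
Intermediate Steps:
I(D) = 2*D*(-38 + D) (I(D) = (-38 + D)*(2*D) = 2*D*(-38 + D))
237152/(-450424) + I(-112/413)/b(627, -615) = 237152/(-450424) + (2*(-112/413)*(-38 - 112/413))/(-615) = 237152*(-1/450424) + (2*(-112*1/413)*(-38 - 112*1/413))*(-1/615) = -29644/56303 + (2*(-16/59)*(-38 - 16/59))*(-1/615) = -29644/56303 + (2*(-16/59)*(-2258/59))*(-1/615) = -29644/56303 + (72256/3481)*(-1/615) = -29644/56303 - 72256/2140815 = -67530549428/120534306945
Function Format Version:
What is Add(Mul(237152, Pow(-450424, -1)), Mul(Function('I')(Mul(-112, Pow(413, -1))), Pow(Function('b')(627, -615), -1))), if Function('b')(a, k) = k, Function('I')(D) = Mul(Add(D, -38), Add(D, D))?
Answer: Rational(-67530549428, 120534306945) ≈ -0.56026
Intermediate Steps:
Function('I')(D) = Mul(2, D, Add(-38, D)) (Function('I')(D) = Mul(Add(-38, D), Mul(2, D)) = Mul(2, D, Add(-38, D)))
Add(Mul(237152, Pow(-450424, -1)), Mul(Function('I')(Mul(-112, Pow(413, -1))), Pow(Function('b')(627, -615), -1))) = Add(Mul(237152, Pow(-450424, -1)), Mul(Mul(2, Mul(-112, Pow(413, -1)), Add(-38, Mul(-112, Pow(413, -1)))), Pow(-615, -1))) = Add(Mul(237152, Rational(-1, 450424)), Mul(Mul(2, Mul(-112, Rational(1, 413)), Add(-38, Mul(-112, Rational(1, 413)))), Rational(-1, 615))) = Add(Rational(-29644, 56303), Mul(Mul(2, Rational(-16, 59), Add(-38, Rational(-16, 59))), Rational(-1, 615))) = Add(Rational(-29644, 56303), Mul(Mul(2, Rational(-16, 59), Rational(-2258, 59)), Rational(-1, 615))) = Add(Rational(-29644, 56303), Mul(Rational(72256, 3481), Rational(-1, 615))) = Add(Rational(-29644, 56303), Rational(-72256, 2140815)) = Rational(-67530549428, 120534306945)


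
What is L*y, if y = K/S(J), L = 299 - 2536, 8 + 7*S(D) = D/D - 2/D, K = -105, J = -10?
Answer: -8220975/34 ≈ -2.4179e+5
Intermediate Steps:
S(D) = -1 - 2/(7*D) (S(D) = -8/7 + (D/D - 2/D)/7 = -8/7 + (1 - 2/D)/7 = -8/7 + (⅐ - 2/(7*D)) = -1 - 2/(7*D))
L = -2237
y = 3675/34 (y = -105*(-10/(-2/7 - 1*(-10))) = -105*(-10/(-2/7 + 10)) = -105/((-⅒*68/7)) = -105/(-34/35) = -105*(-35/34) = 3675/34 ≈ 108.09)
L*y = -2237*3675/34 = -8220975/34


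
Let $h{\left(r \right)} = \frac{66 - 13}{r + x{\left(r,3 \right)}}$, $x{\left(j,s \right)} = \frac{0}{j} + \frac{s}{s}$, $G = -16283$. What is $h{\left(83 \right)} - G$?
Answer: $\frac{1367825}{84} \approx 16284.0$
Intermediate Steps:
$x{\left(j,s \right)} = 1$ ($x{\left(j,s \right)} = 0 + 1 = 1$)
$h{\left(r \right)} = \frac{53}{1 + r}$ ($h{\left(r \right)} = \frac{66 - 13}{r + 1} = \frac{53}{1 + r}$)
$h{\left(83 \right)} - G = \frac{53}{1 + 83} - -16283 = \frac{53}{84} + 16283 = \frac{1367825}{84}$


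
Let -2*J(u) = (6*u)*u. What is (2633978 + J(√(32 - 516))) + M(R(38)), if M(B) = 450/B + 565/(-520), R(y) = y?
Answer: 5207630933/1976 ≈ 2.6354e+6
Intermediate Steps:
M(B) = -113/104 + 450/B (M(B) = 450/B + 565*(-1/520) = 450/B - 113/104 = -113/104 + 450/B)
J(u) = -3*u² (J(u) = -6*u*u/2 = -3*u²)
(2633978 + J(√(32 - 516))) + M(R(38)) = (2633978 - 3*(√(32 - 516))²) + (-113/104 + 450/38) = (2633978 - 3*(√(-484))²) + (-113/104 + 450*(1/38)) = (2633978 - 3*(22*I)²) + (-113/104 + 225/19) = (2633978 - 3*(-484)) + 21253/1976 = (2633978 + 1452) + 21253/1976 = 2635430 + 21253/1976 = 5207630933/1976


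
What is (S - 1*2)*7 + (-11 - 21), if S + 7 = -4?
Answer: -123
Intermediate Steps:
S = -11 (S = -7 - 4 = -11)
(S - 1*2)*7 + (-11 - 21) = (-11 - 1*2)*7 + (-11 - 21) = (-11 - 2)*7 - 32 = -13*7 - 32 = -91 - 32 = -123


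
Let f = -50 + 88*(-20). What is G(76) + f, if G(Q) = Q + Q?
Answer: -1658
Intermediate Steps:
f = -1810 (f = -50 - 1760 = -1810)
G(Q) = 2*Q
G(76) + f = 2*76 - 1810 = 152 - 1810 = -1658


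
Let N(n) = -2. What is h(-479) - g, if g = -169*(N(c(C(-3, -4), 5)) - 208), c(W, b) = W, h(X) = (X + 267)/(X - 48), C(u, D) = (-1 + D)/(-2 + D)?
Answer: -18703018/527 ≈ -35490.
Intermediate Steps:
C(u, D) = (-1 + D)/(-2 + D)
h(X) = (267 + X)/(-48 + X)
g = 35490 (g = -169*(-2 - 208) = -169*(-210) = 35490)
h(-479) - g = (267 - 479)/(-48 - 479) - 1*35490 = -212/(-527) - 35490 = -1/527*(-212) - 35490 = 212/527 - 35490 = -18703018/527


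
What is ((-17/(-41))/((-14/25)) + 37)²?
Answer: 433180969/329476 ≈ 1314.8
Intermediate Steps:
((-17/(-41))/((-14/25)) + 37)² = ((-17*(-1/41))/((-14*1/25)) + 37)² = (17/(41*(-14/25)) + 37)² = ((17/41)*(-25/14) + 37)² = (-425/574 + 37)² = (20813/574)² = 433180969/329476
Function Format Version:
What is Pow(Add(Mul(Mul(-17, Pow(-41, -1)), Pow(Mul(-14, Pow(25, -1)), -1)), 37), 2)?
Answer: Rational(433180969, 329476) ≈ 1314.8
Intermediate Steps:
Pow(Add(Mul(Mul(-17, Pow(-41, -1)), Pow(Mul(-14, Pow(25, -1)), -1)), 37), 2) = Pow(Add(Mul(Mul(-17, Rational(-1, 41)), Pow(Mul(-14, Rational(1, 25)), -1)), 37), 2) = Pow(Add(Mul(Rational(17, 41), Pow(Rational(-14, 25), -1)), 37), 2) = Pow(Add(Mul(Rational(17, 41), Rational(-25, 14)), 37), 2) = Pow(Add(Rational(-425, 574), 37), 2) = Pow(Rational(20813, 574), 2) = Rational(433180969, 329476)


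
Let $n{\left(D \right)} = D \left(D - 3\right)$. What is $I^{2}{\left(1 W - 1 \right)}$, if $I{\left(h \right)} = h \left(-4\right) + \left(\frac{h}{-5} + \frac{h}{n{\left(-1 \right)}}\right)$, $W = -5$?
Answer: $\frac{56169}{100} \approx 561.69$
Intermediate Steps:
$n{\left(D \right)} = D \left(-3 + D\right)$
$I{\left(h \right)} = - \frac{79 h}{20}$ ($I{\left(h \right)} = h \left(-4\right) + \left(\frac{h}{-5} + \frac{h}{\left(-1\right) \left(-3 - 1\right)}\right) = - 4 h + \left(h \left(- \frac{1}{5}\right) + \frac{h}{\left(-1\right) \left(-4\right)}\right) = - 4 h - \left(\frac{h}{5} - \frac{h}{4}\right) = - 4 h - \left(\frac{h}{5} - h \frac{1}{4}\right) = - 4 h + \left(- \frac{h}{5} + \frac{h}{4}\right) = - 4 h + \frac{h}{20} = - \frac{79 h}{20}$)
$I^{2}{\left(1 W - 1 \right)} = \left(- \frac{79 \left(1 \left(-5\right) - 1\right)}{20}\right)^{2} = \left(- \frac{79 \left(-5 - 1\right)}{20}\right)^{2} = \left(\left(- \frac{79}{20}\right) \left(-6\right)\right)^{2} = \left(\frac{237}{10}\right)^{2} = \frac{56169}{100}$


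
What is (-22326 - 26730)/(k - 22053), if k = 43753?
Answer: -1752/775 ≈ -2.2606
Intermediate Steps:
(-22326 - 26730)/(k - 22053) = (-22326 - 26730)/(43753 - 22053) = -49056/21700 = -49056*1/21700 = -1752/775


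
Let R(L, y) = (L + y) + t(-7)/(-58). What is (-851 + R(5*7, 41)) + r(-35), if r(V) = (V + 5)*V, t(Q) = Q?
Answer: 15957/58 ≈ 275.12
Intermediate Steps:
R(L, y) = 7/58 + L + y (R(L, y) = (L + y) - 7/(-58) = (L + y) - 7*(-1/58) = (L + y) + 7/58 = 7/58 + L + y)
r(V) = V*(5 + V) (r(V) = (5 + V)*V = V*(5 + V))
(-851 + R(5*7, 41)) + r(-35) = (-851 + (7/58 + 5*7 + 41)) - 35*(5 - 35) = (-851 + (7/58 + 35 + 41)) - 35*(-30) = (-851 + 4415/58) + 1050 = -44943/58 + 1050 = 15957/58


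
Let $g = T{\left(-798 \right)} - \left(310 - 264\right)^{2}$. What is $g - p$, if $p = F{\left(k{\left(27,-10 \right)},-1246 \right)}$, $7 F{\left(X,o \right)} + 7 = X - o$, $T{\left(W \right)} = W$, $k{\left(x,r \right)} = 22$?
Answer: $- \frac{21659}{7} \approx -3094.1$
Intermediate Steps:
$F{\left(X,o \right)} = -1 - \frac{o}{7} + \frac{X}{7}$ ($F{\left(X,o \right)} = -1 + \frac{X - o}{7} = -1 + \left(- \frac{o}{7} + \frac{X}{7}\right) = -1 - \frac{o}{7} + \frac{X}{7}$)
$p = \frac{1261}{7}$ ($p = -1 - -178 + \frac{1}{7} \cdot 22 = -1 + 178 + \frac{22}{7} = \frac{1261}{7} \approx 180.14$)
$g = -2914$ ($g = -798 - \left(310 - 264\right)^{2} = -798 - 46^{2} = -798 - 2116 = -2914$)
$g - p = -2914 - \frac{1261}{7} = - \frac{21659}{7}$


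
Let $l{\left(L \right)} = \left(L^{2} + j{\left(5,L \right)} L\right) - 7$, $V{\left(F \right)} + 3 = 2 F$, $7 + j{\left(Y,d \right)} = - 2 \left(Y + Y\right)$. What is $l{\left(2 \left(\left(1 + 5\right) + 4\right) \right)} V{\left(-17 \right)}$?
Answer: $5439$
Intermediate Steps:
$j{\left(Y,d \right)} = -7 - 4 Y$ ($j{\left(Y,d \right)} = -7 - 2 \left(Y + Y\right) = -7 - 2 \cdot 2 Y = -7 - 4 Y$)
$V{\left(F \right)} = -3 + 2 F$
$l{\left(L \right)} = -7 + L^{2} - 27 L$ ($l{\left(L \right)} = \left(L^{2} + \left(-7 - 20\right) L\right) - 7 = \left(L^{2} - 27 L\right) - 7 = -7 + L^{2} - 27 L$)
$l{\left(2 \left(\left(1 + 5\right) + 4\right) \right)} V{\left(-17 \right)} = \left(-7 + \left(2 \left(\left(1 + 5\right) + 4\right)\right)^{2} - 27 \cdot 2 \left(\left(1 + 5\right) + 4\right)\right) \left(-3 + 2 \left(-17\right)\right) = \left(-7 + \left(2 \left(6 + 4\right)\right)^{2} - 27 \cdot 2 \left(6 + 4\right)\right) \left(-3 - 34\right) = \left(-7 + \left(2 \cdot 10\right)^{2} - 27 \cdot 2 \cdot 10\right) \left(-37\right) = \left(-7 + 20^{2} - 540\right) \left(-37\right) = \left(-7 + 400 - 540\right) \left(-37\right) = \left(-147\right) \left(-37\right) = 5439$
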